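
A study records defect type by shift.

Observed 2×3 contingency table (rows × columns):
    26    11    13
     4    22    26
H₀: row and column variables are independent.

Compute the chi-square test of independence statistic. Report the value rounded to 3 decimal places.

test statistic = 24.103

Row totals [50, 52], col totals [30, 33, 39], n=102
χ² = (26−14.71)²/14.71 + (11−16.18)²/16.18 + (13−19.12)²/19.12 + (4−15.29)²/15.29 + (22−16.82)²/16.82 + (26−19.88)²/19.88 = 24.1034
df = 2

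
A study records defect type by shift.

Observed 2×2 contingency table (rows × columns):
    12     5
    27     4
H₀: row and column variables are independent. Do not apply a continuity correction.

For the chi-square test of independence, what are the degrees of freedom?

degrees of freedom = 1

df = (r−1)(c−1) = (2−1)·(2−1) = 1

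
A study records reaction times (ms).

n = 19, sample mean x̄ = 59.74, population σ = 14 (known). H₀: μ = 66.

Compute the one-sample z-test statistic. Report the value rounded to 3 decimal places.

test statistic = -1.949

SE = σ/√n = 14/√19 = 3.2118
z = (x̄−μ₀)/SE = (59.74−66)/3.2118 = -1.9491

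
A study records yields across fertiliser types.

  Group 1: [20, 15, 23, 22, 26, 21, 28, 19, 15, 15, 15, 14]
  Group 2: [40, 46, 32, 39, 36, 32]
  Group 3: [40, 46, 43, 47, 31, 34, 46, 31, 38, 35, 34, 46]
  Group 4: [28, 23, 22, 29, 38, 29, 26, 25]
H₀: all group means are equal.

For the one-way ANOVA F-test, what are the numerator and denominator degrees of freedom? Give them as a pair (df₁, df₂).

k = 4 groups, N = 38 total
df = (k−1, N−k) = (4−1, 38−4) = (3, 34)

degrees of freedom = [3, 34]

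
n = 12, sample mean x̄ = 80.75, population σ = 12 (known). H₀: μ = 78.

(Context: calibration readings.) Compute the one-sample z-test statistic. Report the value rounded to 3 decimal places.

test statistic = 0.794

SE = σ/√n = 12/√12 = 3.4641
z = (x̄−μ₀)/SE = (80.75−78)/3.4641 = 0.7939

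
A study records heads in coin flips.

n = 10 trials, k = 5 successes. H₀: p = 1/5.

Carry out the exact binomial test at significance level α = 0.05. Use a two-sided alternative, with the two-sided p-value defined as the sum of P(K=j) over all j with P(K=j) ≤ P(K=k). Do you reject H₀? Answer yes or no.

Exact binomial: n=10, k=5, p₀=1/5=0.2000
P(X=j) = C(n,j)·p₀^j·(1−p₀)^(n−j); p = Σ P(X=j) over j with P(X=j) ≤ P(X=5)
p-value (two-sided) = 0.03279
At α=0.05: p < α → reject H₀

reject H₀: yes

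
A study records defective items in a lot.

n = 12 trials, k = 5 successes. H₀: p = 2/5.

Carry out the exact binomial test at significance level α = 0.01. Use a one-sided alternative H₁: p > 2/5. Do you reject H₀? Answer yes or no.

reject H₀: no

Exact binomial: n=12, k=5, p₀=2/5=0.4000
P(X≥5) from Σ C(n,i)·p₀^i·(1−p₀)^(n−i)
p-value (one-sided, H₁ greater) = 0.56182
At α=0.01: p ≥ α → fail to reject H₀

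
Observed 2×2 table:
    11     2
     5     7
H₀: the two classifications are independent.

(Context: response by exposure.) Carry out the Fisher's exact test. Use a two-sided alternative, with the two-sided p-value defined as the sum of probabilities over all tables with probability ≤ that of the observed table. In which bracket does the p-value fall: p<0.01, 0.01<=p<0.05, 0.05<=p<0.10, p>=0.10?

Margins: r₁=13, r₂=12, c₁=16, c₂=9, n=25
p_obs = C(13,11)·C(12,5)/C(25,16); sum pmf over tables with pmf ≤ p_obs
p-value (two-sided) = 0.04141
→ bracket: 0.01<=p<0.05

p-value bracket: 0.01<=p<0.05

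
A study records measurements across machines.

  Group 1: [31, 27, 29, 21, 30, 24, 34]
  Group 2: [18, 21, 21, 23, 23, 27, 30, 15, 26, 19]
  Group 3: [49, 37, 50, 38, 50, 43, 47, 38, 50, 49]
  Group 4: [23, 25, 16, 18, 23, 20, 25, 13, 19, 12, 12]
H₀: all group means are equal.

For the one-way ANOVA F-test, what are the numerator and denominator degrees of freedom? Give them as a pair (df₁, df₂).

degrees of freedom = [3, 34]

k = 4 groups, N = 38 total
df = (k−1, N−k) = (4−1, 38−4) = (3, 34)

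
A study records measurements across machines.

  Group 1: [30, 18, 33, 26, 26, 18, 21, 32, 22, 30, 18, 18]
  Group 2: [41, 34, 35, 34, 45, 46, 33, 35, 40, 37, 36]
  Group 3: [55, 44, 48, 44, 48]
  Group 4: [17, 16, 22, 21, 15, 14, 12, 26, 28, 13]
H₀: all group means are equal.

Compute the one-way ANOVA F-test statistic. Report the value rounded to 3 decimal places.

Group means [24.33, 37.82, 47.80, 18.40], grand mean 29.763
SSB = Σnᵢ(x̄ᵢ−x̄)² = 3985.365; SSW = ΣΣ(x−x̄ᵢ)² = 945.503
MSB = 3985.365/3 = 1328.4551; MSW = 945.503/34 = 27.8089
F = MSB/MSW = 47.7708
df = (3, 34)

test statistic = 47.771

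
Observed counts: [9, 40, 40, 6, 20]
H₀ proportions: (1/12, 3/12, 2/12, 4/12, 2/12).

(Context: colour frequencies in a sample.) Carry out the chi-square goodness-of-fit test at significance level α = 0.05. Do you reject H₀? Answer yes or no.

n = 115; E_i = n·p_i = [9.58, 28.75, 19.17, 38.33, 19.17]
χ² = (9−9.58)²/9.58 + (40−28.75)²/28.75 + (40−19.17)²/19.17 + (6−38.33)²/38.33 + (20−19.17)²/19.17 = 54.3913
df = 4
p-value (upper-tail) = 0.00000
At α=0.05: p < α → reject H₀

reject H₀: yes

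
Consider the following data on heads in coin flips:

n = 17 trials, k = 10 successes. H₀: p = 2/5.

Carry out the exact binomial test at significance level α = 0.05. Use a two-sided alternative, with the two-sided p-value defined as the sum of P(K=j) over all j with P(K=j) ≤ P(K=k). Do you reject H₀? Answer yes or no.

Exact binomial: n=17, k=10, p₀=2/5=0.4000
P(X=j) = C(n,j)·p₀^j·(1−p₀)^(n−j); p = Σ P(X=j) over j with P(X=j) ≤ P(X=10)
p-value (two-sided) = 0.13832
At α=0.05: p ≥ α → fail to reject H₀

reject H₀: no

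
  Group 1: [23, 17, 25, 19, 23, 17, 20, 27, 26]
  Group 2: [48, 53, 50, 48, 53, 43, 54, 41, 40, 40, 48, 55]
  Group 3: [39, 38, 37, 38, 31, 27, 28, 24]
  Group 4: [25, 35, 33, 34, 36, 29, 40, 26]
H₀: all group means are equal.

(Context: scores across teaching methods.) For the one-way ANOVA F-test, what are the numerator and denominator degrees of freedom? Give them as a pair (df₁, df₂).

degrees of freedom = [3, 33]

k = 4 groups, N = 37 total
df = (k−1, N−k) = (4−1, 37−4) = (3, 33)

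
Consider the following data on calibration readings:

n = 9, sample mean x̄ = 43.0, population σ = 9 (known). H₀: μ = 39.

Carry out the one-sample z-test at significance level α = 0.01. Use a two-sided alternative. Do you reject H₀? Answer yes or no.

reject H₀: no

SE = σ/√n = 9/√9 = 3.0000
z = (x̄−μ₀)/SE = (43.0−39)/3.0000 = 1.3333
p-value (two-sided) = 0.18242
At α=0.01: p ≥ α → fail to reject H₀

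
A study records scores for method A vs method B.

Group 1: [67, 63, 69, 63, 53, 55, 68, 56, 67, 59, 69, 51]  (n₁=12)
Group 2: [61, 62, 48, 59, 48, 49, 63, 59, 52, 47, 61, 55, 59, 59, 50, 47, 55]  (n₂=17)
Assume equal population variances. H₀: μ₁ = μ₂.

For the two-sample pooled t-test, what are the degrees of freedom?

degrees of freedom = 27

df = n₁ + n₂ − 2 = 12 + 17 − 2 = 27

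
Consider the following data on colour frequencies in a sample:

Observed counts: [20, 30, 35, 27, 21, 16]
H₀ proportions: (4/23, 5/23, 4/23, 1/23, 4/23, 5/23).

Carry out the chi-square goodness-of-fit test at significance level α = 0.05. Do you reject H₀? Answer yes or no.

n = 149; E_i = n·p_i = [25.91, 32.39, 25.91, 6.48, 25.91, 32.39]
χ² = (20−25.91)²/25.91 + (30−32.39)²/32.39 + (35−25.91)²/25.91 + (27−6.48)²/6.48 + (21−25.91)²/25.91 + (16−32.39)²/32.39 = 78.9470
df = 5
p-value (upper-tail) = 0.00000
At α=0.05: p < α → reject H₀

reject H₀: yes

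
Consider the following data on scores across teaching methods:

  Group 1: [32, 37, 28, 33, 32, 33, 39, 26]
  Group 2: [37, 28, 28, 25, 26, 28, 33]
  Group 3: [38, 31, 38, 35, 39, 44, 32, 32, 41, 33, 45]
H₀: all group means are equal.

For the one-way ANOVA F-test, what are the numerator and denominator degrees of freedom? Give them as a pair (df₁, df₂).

degrees of freedom = [2, 23]

k = 3 groups, N = 26 total
df = (k−1, N−k) = (3−1, 26−3) = (2, 23)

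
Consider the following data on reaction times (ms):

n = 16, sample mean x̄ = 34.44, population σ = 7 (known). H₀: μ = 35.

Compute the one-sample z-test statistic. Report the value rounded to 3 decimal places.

SE = σ/√n = 7/√16 = 1.7500
z = (x̄−μ₀)/SE = (34.44−35)/1.7500 = -0.3200

test statistic = -0.320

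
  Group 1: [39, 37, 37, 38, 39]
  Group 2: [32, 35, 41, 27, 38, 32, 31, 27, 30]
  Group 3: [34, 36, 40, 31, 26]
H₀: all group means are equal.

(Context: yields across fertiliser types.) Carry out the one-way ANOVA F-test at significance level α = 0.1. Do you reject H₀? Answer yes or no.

reject H₀: yes

Group means [38.00, 32.56, 33.40], grand mean 34.211
SSB = Σnᵢ(x̄ᵢ−x̄)² = 99.736; SSW = ΣΣ(x−x̄ᵢ)² = 293.422
MSB = 99.736/2 = 49.8678; MSW = 293.422/16 = 18.3389
F = MSB/MSW = 2.7192
df = (2, 16)
p-value (upper-tail) = 0.09625
At α=0.1: p < α → reject H₀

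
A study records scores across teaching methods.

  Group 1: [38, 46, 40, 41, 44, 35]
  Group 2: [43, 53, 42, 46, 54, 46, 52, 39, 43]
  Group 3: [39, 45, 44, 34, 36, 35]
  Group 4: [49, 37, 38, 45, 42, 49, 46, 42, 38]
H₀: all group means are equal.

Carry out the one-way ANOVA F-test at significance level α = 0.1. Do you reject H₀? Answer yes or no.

reject H₀: yes

Group means [40.67, 46.44, 38.83, 42.89], grand mean 42.700
SSB = Σnᵢ(x̄ᵢ−x̄)² = 241.022; SSW = ΣΣ(x−x̄ᵢ)² = 593.278
MSB = 241.022/3 = 80.3407; MSW = 593.278/26 = 22.8184
F = MSB/MSW = 3.5209
df = (3, 26)
p-value (upper-tail) = 0.02893
At α=0.1: p < α → reject H₀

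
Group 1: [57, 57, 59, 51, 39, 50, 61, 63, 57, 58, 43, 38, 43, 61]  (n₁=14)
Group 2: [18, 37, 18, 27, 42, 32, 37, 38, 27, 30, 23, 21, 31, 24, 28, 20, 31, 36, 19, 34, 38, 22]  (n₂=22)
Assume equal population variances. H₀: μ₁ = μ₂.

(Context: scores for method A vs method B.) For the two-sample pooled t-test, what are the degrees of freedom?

df = n₁ + n₂ − 2 = 14 + 22 − 2 = 34

degrees of freedom = 34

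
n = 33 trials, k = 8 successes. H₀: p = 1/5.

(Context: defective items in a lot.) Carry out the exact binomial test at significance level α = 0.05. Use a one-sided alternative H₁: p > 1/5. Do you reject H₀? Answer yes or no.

reject H₀: no

Exact binomial: n=33, k=8, p₀=1/5=0.2000
P(X≥8) from Σ C(n,i)·p₀^i·(1−p₀)^(n−i)
p-value (one-sided, H₁ greater) = 0.33432
At α=0.05: p ≥ α → fail to reject H₀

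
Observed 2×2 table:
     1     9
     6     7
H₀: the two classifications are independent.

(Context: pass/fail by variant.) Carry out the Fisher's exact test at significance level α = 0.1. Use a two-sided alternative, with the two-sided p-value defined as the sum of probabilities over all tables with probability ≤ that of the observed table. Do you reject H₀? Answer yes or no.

Margins: r₁=10, r₂=13, c₁=7, c₂=16, n=23
p_obs = C(10,1)·C(13,6)/C(23,7); sum pmf over tables with pmf ≤ p_obs
p-value (two-sided) = 0.08862
At α=0.1: p < α → reject H₀

reject H₀: yes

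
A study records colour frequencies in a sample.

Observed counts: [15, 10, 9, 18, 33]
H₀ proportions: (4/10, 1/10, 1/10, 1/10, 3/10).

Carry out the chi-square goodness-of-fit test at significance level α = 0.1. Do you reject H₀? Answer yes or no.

n = 85; E_i = n·p_i = [34.00, 8.50, 8.50, 8.50, 25.50]
χ² = (15−34.00)²/34.00 + (10−8.50)²/8.50 + (9−8.50)²/8.50 + (18−8.50)²/8.50 + (33−25.50)²/25.50 = 23.7353
df = 4
p-value (upper-tail) = 0.00009
At α=0.1: p < α → reject H₀

reject H₀: yes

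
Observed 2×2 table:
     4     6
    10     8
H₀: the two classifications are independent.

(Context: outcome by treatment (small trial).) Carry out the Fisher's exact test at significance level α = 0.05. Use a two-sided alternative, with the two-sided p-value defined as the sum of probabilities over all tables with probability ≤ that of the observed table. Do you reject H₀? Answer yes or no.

Margins: r₁=10, r₂=18, c₁=14, c₂=14, n=28
p_obs = C(10,4)·C(18,10)/C(28,14); sum pmf over tables with pmf ≤ p_obs
p-value (two-sided) = 0.69458
At α=0.05: p ≥ α → fail to reject H₀

reject H₀: no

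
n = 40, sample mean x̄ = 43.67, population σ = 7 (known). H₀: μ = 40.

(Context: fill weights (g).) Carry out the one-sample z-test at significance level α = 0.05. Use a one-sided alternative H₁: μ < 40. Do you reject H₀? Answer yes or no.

reject H₀: no

SE = σ/√n = 7/√40 = 1.1068
z = (x̄−μ₀)/SE = (43.67−40)/1.1068 = 3.3159
p-value (one-sided, H₁ less) = 0.99954
At α=0.05: p ≥ α → fail to reject H₀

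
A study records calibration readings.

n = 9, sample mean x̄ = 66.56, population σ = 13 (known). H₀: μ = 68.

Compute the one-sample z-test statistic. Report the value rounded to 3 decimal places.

SE = σ/√n = 13/√9 = 4.3333
z = (x̄−μ₀)/SE = (66.56−68)/4.3333 = -0.3323

test statistic = -0.332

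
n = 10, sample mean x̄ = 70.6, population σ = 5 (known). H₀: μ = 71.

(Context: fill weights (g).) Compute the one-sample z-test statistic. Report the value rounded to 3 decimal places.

test statistic = -0.253

SE = σ/√n = 5/√10 = 1.5811
z = (x̄−μ₀)/SE = (70.6−71)/1.5811 = -0.2530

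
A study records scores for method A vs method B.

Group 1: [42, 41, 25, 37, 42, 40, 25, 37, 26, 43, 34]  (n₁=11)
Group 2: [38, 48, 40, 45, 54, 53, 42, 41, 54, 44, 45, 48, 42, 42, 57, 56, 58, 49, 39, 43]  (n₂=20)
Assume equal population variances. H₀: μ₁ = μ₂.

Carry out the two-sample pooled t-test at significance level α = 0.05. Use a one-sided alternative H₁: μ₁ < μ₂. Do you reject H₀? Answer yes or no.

x̄₁=35.636, s₁=7.131, n₁=11
x̄₂=46.900, s₂=6.406, n₂=20
s_p² = [10·7.131² + 19·6.406²]/29 = 44.4257
SE = √(s_p²·(1/11+1/20)) = 2.5020
t = (35.636−46.900)/2.5020 = -4.5019
df = 29
p-value (one-sided, H₁ less) = 0.00005
At α=0.05: p < α → reject H₀

reject H₀: yes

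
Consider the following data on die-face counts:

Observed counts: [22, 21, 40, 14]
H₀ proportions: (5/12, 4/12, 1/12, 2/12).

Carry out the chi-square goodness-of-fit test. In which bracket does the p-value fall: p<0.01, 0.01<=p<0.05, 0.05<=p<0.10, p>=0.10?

n = 97; E_i = n·p_i = [40.42, 32.33, 8.08, 16.17]
χ² = (22−40.42)²/40.42 + (21−32.33)²/32.33 + (40−8.08)²/8.08 + (14−16.17)²/16.17 = 138.6763
df = 3
p-value (upper-tail) = 0.00000
→ bracket: p<0.01

p-value bracket: p<0.01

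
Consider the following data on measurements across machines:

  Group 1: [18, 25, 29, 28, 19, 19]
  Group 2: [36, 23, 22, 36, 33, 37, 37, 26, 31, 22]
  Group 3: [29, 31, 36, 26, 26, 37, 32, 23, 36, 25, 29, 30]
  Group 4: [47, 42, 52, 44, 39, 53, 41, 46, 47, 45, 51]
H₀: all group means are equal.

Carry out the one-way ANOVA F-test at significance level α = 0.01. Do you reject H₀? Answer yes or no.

Group means [23.00, 30.30, 30.00, 46.09], grand mean 33.538
SSB = Σnᵢ(x̄ᵢ−x̄)² = 2654.683; SSW = ΣΣ(x−x̄ᵢ)² = 935.009
MSB = 2654.683/3 = 884.8944; MSW = 935.009/35 = 26.7145
F = MSB/MSW = 33.1241
df = (3, 35)
p-value (upper-tail) = 0.00000
At α=0.01: p < α → reject H₀

reject H₀: yes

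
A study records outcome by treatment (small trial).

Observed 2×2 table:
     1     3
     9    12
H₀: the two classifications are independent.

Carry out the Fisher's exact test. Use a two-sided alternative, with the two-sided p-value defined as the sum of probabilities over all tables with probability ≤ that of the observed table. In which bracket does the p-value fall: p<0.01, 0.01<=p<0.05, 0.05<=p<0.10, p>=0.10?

Margins: r₁=4, r₂=21, c₁=10, c₂=15, n=25
p_obs = C(4,1)·C(21,9)/C(25,10); sum pmf over tables with pmf ≤ p_obs
p-value (two-sided) = 0.62648
→ bracket: p>=0.10

p-value bracket: p>=0.10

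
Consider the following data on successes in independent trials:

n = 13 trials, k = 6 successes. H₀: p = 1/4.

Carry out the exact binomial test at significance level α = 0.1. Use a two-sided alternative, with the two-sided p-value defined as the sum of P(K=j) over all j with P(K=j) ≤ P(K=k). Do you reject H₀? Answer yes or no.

Exact binomial: n=13, k=6, p₀=1/4=0.2500
P(X=j) = C(n,j)·p₀^j·(1−p₀)^(n−j); p = Σ P(X=j) over j with P(X=j) ≤ P(X=6)
p-value (two-sided) = 0.10397
At α=0.1: p ≥ α → fail to reject H₀

reject H₀: no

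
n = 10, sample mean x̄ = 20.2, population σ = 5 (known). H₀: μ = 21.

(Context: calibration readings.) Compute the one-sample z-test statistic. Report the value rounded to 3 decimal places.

test statistic = -0.506

SE = σ/√n = 5/√10 = 1.5811
z = (x̄−μ₀)/SE = (20.2−21)/1.5811 = -0.5060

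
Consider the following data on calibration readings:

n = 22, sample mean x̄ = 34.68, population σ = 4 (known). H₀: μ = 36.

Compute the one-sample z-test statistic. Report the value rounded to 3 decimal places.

SE = σ/√n = 4/√22 = 0.8528
z = (x̄−μ₀)/SE = (34.68−36)/0.8528 = -1.5478

test statistic = -1.548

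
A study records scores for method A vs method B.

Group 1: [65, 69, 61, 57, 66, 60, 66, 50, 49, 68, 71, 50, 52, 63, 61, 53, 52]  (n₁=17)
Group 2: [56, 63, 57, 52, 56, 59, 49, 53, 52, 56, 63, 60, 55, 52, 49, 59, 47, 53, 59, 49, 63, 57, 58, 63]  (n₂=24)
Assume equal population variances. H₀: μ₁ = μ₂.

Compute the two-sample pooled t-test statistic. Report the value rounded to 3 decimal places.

x̄₁=59.588, s₁=7.408, n₁=17
x̄₂=55.833, s₂=4.842, n₂=24
s_p² = [16·7.408² + 23·4.842²]/39 = 36.3449
SE = √(s_p²·(1/17+1/24)) = 1.9111
t = (59.588−55.833)/1.9111 = 1.9648
df = 39

test statistic = 1.965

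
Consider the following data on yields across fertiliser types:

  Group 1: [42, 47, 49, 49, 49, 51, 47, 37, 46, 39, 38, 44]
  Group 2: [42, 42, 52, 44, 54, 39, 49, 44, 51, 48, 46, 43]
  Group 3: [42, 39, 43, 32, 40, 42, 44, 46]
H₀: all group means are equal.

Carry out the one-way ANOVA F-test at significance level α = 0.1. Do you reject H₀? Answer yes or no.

reject H₀: yes

Group means [44.83, 46.17, 41.00], grand mean 44.375
SSB = Σnᵢ(x̄ᵢ−x̄)² = 132.167; SSW = ΣΣ(x−x̄ᵢ)² = 613.333
MSB = 132.167/2 = 66.0833; MSW = 613.333/29 = 21.1494
F = MSB/MSW = 3.1246
df = (2, 29)
p-value (upper-tail) = 0.05903
At α=0.1: p < α → reject H₀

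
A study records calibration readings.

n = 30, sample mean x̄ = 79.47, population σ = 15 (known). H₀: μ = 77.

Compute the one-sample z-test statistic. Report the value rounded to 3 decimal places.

test statistic = 0.902

SE = σ/√n = 15/√30 = 2.7386
z = (x̄−μ₀)/SE = (79.47−77)/2.7386 = 0.9019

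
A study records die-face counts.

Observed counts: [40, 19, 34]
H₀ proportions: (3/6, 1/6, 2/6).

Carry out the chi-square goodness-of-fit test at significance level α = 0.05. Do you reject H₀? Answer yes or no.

reject H₀: no

n = 93; E_i = n·p_i = [46.50, 15.50, 31.00]
χ² = (40−46.50)²/46.50 + (19−15.50)²/15.50 + (34−31.00)²/31.00 = 1.9892
df = 2
p-value (upper-tail) = 0.36986
At α=0.05: p ≥ α → fail to reject H₀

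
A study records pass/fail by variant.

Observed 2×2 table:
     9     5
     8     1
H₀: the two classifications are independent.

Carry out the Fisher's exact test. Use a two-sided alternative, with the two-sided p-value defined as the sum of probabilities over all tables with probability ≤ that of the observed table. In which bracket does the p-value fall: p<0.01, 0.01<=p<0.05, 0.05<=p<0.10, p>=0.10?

p-value bracket: p>=0.10

Margins: r₁=14, r₂=9, c₁=17, c₂=6, n=23
p_obs = C(14,9)·C(9,8)/C(23,17); sum pmf over tables with pmf ≤ p_obs
p-value (two-sided) = 0.34013
→ bracket: p>=0.10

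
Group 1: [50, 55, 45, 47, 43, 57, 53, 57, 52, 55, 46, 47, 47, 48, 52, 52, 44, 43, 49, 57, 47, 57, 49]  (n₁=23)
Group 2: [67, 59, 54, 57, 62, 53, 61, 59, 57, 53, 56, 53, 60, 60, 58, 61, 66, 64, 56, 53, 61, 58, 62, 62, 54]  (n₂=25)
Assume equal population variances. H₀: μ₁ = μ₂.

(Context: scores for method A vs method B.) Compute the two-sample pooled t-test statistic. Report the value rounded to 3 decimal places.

x̄₁=50.087, s₁=4.690, n₁=23
x̄₂=58.640, s₂=4.071, n₂=25
s_p² = [22·4.690² + 24·4.071²]/46 = 19.1649
SE = √(s_p²·(1/23+1/25)) = 1.2649
t = (50.087−58.640)/1.2649 = -6.7621
df = 46

test statistic = -6.762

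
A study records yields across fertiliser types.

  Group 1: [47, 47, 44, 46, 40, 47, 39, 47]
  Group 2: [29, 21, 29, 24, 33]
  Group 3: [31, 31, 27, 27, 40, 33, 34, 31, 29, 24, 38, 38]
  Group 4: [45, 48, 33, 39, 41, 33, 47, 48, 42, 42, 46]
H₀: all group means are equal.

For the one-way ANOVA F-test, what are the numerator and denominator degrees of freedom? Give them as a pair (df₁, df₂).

k = 4 groups, N = 36 total
df = (k−1, N−k) = (4−1, 36−4) = (3, 32)

degrees of freedom = [3, 32]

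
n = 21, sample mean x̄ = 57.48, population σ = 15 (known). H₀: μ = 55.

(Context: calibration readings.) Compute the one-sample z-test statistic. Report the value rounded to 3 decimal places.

test statistic = 0.758

SE = σ/√n = 15/√21 = 3.2733
z = (x̄−μ₀)/SE = (57.48−55)/3.2733 = 0.7577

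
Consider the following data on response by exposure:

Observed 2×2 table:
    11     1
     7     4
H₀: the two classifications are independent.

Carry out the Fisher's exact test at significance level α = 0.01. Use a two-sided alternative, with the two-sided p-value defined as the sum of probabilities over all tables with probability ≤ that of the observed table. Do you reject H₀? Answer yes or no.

Margins: r₁=12, r₂=11, c₁=18, c₂=5, n=23
p_obs = C(12,11)·C(11,7)/C(23,18); sum pmf over tables with pmf ≤ p_obs
p-value (two-sided) = 0.15495
At α=0.01: p ≥ α → fail to reject H₀

reject H₀: no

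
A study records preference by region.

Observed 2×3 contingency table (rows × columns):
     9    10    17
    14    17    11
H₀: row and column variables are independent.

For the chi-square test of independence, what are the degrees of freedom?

df = (r−1)(c−1) = (2−1)·(3−1) = 2

degrees of freedom = 2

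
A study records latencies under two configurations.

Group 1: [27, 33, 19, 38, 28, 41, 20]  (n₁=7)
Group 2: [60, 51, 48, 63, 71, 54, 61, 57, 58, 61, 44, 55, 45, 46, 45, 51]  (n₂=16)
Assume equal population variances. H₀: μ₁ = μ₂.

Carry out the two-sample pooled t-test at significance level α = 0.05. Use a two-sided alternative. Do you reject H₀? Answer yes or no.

x̄₁=29.429, s₁=8.423, n₁=7
x̄₂=54.375, s₂=7.779, n₂=16
s_p² = [6·8.423² + 15·7.779²]/21 = 63.4983
SE = √(s_p²·(1/7+1/16)) = 3.6111
t = (29.429−54.375)/3.6111 = -6.9083
df = 21
p-value (two-sided) = 0.00000
At α=0.05: p < α → reject H₀

reject H₀: yes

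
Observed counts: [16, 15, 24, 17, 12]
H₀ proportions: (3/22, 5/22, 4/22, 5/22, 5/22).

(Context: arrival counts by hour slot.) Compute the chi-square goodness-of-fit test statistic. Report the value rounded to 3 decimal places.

n = 84; E_i = n·p_i = [11.45, 19.09, 15.27, 19.09, 19.09]
χ² = (16−11.45)²/11.45 + (15−19.09)²/19.09 + (24−15.27)²/15.27 + (17−19.09)²/19.09 + (12−19.09)²/19.09 = 10.5302
df = 4

test statistic = 10.530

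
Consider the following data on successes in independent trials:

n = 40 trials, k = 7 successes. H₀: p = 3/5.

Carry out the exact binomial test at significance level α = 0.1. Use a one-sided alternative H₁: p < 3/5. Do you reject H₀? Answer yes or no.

reject H₀: yes

Exact binomial: n=40, k=7, p₀=3/5=0.6000
P(X≤7) from Σ C(n,i)·p₀^i·(1−p₀)^(n−i)
p-value (one-sided, H₁ less) = 0.00000
At α=0.1: p < α → reject H₀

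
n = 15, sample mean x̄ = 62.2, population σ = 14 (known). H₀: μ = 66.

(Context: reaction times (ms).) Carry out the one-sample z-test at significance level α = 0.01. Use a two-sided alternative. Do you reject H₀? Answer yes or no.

SE = σ/√n = 14/√15 = 3.6148
z = (x̄−μ₀)/SE = (62.2−66)/3.6148 = -1.0512
p-value (two-sided) = 0.29315
At α=0.01: p ≥ α → fail to reject H₀

reject H₀: no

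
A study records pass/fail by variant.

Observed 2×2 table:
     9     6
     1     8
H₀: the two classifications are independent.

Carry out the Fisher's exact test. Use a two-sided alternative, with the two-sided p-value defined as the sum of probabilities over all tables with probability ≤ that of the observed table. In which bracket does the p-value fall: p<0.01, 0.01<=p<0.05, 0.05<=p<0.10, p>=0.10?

p-value bracket: 0.01<=p<0.05

Margins: r₁=15, r₂=9, c₁=10, c₂=14, n=24
p_obs = C(15,9)·C(9,1)/C(24,10); sum pmf over tables with pmf ≤ p_obs
p-value (two-sided) = 0.03334
→ bracket: 0.01<=p<0.05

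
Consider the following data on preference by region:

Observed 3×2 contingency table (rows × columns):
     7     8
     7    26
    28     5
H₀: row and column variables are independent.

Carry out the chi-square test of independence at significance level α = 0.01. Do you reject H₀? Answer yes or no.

Row totals [15, 33, 33], col totals [42, 39], n=81
χ² = (7−7.78)²/7.78 + (8−7.22)²/7.22 + (7−17.11)²/17.11 + (26−15.89)²/15.89 + (28−17.11)²/17.11 + (5−15.89)²/15.89 = 26.9622
df = 2
p-value (upper-tail) = 0.00000
At α=0.01: p < α → reject H₀

reject H₀: yes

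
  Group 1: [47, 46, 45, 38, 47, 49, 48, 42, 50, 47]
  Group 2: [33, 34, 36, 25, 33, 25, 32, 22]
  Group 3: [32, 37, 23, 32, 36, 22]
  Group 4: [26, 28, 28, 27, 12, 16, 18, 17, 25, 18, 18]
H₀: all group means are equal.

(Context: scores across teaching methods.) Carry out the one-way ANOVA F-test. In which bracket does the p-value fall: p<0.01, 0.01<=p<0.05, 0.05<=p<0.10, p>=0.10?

Group means [45.90, 30.00, 30.33, 21.18], grand mean 31.829
SSB = Σnᵢ(x̄ᵢ−x̄)² = 3267.102; SSW = ΣΣ(x−x̄ᵢ)² = 829.870
MSB = 3267.102/3 = 1089.0339; MSW = 829.870/31 = 26.7700
F = MSB/MSW = 40.6811
df = (3, 31)
p-value (upper-tail) = 0.00000
→ bracket: p<0.01

p-value bracket: p<0.01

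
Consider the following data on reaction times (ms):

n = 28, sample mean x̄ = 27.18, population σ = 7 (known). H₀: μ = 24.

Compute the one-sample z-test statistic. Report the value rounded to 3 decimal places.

SE = σ/√n = 7/√28 = 1.3229
z = (x̄−μ₀)/SE = (27.18−24)/1.3229 = 2.4039

test statistic = 2.404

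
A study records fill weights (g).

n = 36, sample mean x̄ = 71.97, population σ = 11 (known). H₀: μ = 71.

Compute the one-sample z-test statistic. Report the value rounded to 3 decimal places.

SE = σ/√n = 11/√36 = 1.8333
z = (x̄−μ₀)/SE = (71.97−71)/1.8333 = 0.5291

test statistic = 0.529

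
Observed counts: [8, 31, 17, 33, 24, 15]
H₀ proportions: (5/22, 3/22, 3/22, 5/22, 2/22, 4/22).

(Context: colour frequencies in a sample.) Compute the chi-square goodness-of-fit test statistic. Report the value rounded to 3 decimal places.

test statistic = 42.417

n = 128; E_i = n·p_i = [29.09, 17.45, 17.45, 29.09, 11.64, 23.27]
χ² = (8−29.09)²/29.09 + (31−17.45)²/17.45 + (17−17.45)²/17.45 + (33−29.09)²/29.09 + (24−11.64)²/11.64 + (15−23.27)²/23.27 = 42.4169
df = 5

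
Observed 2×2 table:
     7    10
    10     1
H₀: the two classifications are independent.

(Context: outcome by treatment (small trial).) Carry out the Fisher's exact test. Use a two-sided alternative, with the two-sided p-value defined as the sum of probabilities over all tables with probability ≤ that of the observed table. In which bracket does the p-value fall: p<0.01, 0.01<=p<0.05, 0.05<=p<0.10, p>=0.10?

Margins: r₁=17, r₂=11, c₁=17, c₂=11, n=28
p_obs = C(17,7)·C(11,10)/C(28,17); sum pmf over tables with pmf ≤ p_obs
p-value (two-sided) = 0.01612
→ bracket: 0.01<=p<0.05

p-value bracket: 0.01<=p<0.05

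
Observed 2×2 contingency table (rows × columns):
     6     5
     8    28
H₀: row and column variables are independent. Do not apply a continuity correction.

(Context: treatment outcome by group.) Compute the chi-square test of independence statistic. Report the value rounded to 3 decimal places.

test statistic = 4.209

Row totals [11, 36], col totals [14, 33], n=47
χ² = (6−3.28)²/3.28 + (5−7.72)²/7.72 + (8−10.72)²/10.72 + (28−25.28)²/25.28 = 4.2090
df = 1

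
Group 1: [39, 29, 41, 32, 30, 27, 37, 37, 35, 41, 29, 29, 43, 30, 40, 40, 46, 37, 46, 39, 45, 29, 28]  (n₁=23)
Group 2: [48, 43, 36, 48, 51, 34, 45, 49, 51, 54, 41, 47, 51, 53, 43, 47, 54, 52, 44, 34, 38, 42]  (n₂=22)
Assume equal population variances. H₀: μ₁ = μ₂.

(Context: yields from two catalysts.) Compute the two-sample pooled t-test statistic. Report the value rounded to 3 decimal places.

test statistic = -5.165

x̄₁=36.043, s₁=6.263, n₁=23
x̄₂=45.682, s₂=6.252, n₂=22
s_p² = [22·6.263² + 21·6.252²]/43 = 39.1565
SE = √(s_p²·(1/23+1/22)) = 1.8661
t = (36.043−45.682)/1.8661 = -5.1650
df = 43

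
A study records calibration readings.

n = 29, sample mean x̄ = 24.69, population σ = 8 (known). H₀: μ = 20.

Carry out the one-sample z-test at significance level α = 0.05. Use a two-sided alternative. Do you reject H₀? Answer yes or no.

reject H₀: yes

SE = σ/√n = 8/√29 = 1.4856
z = (x̄−μ₀)/SE = (24.69−20)/1.4856 = 3.1571
p-value (two-sided) = 0.00159
At α=0.05: p < α → reject H₀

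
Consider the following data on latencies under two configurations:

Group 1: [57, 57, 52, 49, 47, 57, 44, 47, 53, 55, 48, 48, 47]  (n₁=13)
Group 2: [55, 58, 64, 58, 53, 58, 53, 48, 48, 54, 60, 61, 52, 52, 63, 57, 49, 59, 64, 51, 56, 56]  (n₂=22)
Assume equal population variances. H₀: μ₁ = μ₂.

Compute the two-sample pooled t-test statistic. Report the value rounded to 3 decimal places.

test statistic = -3.020

x̄₁=50.846, s₁=4.543, n₁=13
x̄₂=55.864, s₂=4.863, n₂=22
s_p² = [12·4.543² + 21·4.863²]/33 = 22.5540
SE = √(s_p²·(1/13+1/22)) = 1.6614
t = (50.846−55.864)/1.6614 = -3.0201
df = 33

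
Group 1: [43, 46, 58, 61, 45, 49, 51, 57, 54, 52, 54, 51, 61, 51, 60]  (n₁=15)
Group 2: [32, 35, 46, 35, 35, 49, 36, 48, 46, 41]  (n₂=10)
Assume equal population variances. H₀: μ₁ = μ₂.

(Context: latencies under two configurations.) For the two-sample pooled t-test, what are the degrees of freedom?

degrees of freedom = 23

df = n₁ + n₂ − 2 = 15 + 10 − 2 = 23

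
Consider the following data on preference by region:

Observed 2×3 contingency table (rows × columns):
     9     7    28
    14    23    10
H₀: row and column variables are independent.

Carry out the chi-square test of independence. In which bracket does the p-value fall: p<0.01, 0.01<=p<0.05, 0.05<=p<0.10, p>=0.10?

p-value bracket: p<0.01

Row totals [44, 47], col totals [23, 30, 38], n=91
χ² = (9−11.12)²/11.12 + (7−14.51)²/14.51 + (28−18.37)²/18.37 + (14−11.88)²/11.88 + (23−15.49)²/15.49 + (10−19.63)²/19.63 = 18.0673
df = 2
p-value (upper-tail) = 0.00012
→ bracket: p<0.01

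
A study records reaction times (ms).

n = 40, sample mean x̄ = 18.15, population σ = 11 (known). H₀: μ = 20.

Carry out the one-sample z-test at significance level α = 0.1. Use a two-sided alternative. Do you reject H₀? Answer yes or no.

SE = σ/√n = 11/√40 = 1.7393
z = (x̄−μ₀)/SE = (18.15−20)/1.7393 = -1.0637
p-value (two-sided) = 0.28748
At α=0.1: p ≥ α → fail to reject H₀

reject H₀: no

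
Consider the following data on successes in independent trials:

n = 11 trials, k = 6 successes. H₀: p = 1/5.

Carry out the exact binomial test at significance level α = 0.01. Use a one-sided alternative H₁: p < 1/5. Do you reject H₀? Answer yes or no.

Exact binomial: n=11, k=6, p₀=1/5=0.2000
P(X≤6) from Σ C(n,i)·p₀^i·(1−p₀)^(n−i)
p-value (one-sided, H₁ less) = 0.99803
At α=0.01: p ≥ α → fail to reject H₀

reject H₀: no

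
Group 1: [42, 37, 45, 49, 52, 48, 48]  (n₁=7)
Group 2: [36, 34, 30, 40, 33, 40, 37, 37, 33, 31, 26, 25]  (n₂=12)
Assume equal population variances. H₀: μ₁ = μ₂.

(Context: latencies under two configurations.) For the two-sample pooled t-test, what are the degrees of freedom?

df = n₁ + n₂ − 2 = 7 + 12 − 2 = 17

degrees of freedom = 17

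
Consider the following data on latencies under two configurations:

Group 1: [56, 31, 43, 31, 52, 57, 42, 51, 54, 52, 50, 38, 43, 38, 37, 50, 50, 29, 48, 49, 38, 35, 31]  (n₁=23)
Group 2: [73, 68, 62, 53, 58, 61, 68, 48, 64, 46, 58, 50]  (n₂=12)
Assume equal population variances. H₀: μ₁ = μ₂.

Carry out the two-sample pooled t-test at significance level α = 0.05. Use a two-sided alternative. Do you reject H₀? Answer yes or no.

reject H₀: yes

x̄₁=43.696, s₁=8.824, n₁=23
x̄₂=59.083, s₂=8.554, n₂=12
s_p² = [22·8.824² + 11·8.554²]/33 = 76.2966
SE = √(s_p²·(1/23+1/12)) = 3.1105
t = (43.696−59.083)/3.1105 = -4.9470
df = 33
p-value (two-sided) = 0.00002
At α=0.05: p < α → reject H₀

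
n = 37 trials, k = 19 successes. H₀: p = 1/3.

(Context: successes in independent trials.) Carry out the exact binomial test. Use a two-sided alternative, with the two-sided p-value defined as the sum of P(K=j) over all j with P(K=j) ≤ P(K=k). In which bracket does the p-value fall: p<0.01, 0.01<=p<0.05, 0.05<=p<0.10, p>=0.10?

Exact binomial: n=37, k=19, p₀=1/3=0.3333
P(X=j) = C(n,j)·p₀^j·(1−p₀)^(n−j); p = Σ P(X=j) over j with P(X=j) ≤ P(X=19)
p-value (two-sided) = 0.02355
→ bracket: 0.01<=p<0.05

p-value bracket: 0.01<=p<0.05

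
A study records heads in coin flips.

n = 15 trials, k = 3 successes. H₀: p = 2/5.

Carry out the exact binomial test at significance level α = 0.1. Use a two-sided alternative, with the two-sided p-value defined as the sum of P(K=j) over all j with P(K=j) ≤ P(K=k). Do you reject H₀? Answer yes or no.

Exact binomial: n=15, k=3, p₀=2/5=0.4000
P(X=j) = C(n,j)·p₀^j·(1−p₀)^(n−j); p = Σ P(X=j) over j with P(X=j) ≤ P(X=3)
p-value (two-sided) = 0.18555
At α=0.1: p ≥ α → fail to reject H₀

reject H₀: no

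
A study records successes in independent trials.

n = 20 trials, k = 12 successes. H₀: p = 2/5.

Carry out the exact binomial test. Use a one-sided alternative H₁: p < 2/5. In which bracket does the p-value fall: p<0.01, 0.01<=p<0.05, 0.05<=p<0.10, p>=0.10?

p-value bracket: p>=0.10

Exact binomial: n=20, k=12, p₀=2/5=0.4000
P(X≤12) from Σ C(n,i)·p₀^i·(1−p₀)^(n−i)
p-value (one-sided, H₁ less) = 0.97897
→ bracket: p>=0.10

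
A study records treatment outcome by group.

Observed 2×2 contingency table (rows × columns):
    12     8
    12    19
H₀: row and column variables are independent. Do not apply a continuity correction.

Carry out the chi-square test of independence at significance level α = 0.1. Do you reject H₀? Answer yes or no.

reject H₀: no

Row totals [20, 31], col totals [24, 27], n=51
χ² = (12−9.41)²/9.41 + (8−10.59)²/10.59 + (12−14.59)²/14.59 + (19−16.41)²/16.41 = 2.2118
df = 1
p-value (upper-tail) = 0.13696
At α=0.1: p ≥ α → fail to reject H₀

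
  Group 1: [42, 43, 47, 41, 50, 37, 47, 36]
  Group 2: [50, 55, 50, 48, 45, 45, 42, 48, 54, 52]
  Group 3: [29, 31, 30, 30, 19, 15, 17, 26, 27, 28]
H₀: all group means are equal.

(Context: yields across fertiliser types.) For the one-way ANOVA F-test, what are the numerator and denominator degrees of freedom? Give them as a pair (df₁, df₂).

k = 3 groups, N = 28 total
df = (k−1, N−k) = (3−1, 28−3) = (2, 25)

degrees of freedom = [2, 25]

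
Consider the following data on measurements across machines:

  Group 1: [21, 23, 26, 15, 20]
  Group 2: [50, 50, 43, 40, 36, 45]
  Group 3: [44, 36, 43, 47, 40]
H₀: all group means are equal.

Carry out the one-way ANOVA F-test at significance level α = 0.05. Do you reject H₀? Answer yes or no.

reject H₀: yes

Group means [21.00, 44.00, 42.00], grand mean 36.188
SSB = Σnᵢ(x̄ᵢ−x̄)² = 1688.438; SSW = ΣΣ(x−x̄ᵢ)² = 290.000
MSB = 1688.438/2 = 844.2188; MSW = 290.000/13 = 22.3077
F = MSB/MSW = 37.8443
df = (2, 13)
p-value (upper-tail) = 0.00000
At α=0.05: p < α → reject H₀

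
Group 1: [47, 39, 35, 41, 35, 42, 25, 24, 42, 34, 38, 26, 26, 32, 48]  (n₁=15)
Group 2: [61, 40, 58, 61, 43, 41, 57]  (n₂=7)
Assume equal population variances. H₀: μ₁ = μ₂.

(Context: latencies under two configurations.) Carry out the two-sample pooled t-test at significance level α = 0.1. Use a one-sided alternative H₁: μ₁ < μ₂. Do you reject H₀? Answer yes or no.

x̄₁=35.600, s₁=7.836, n₁=15
x̄₂=51.571, s₂=9.727, n₂=7
s_p² = [14·7.836² + 6·9.727²]/20 = 71.3657
SE = √(s_p²·(1/15+1/7)) = 3.8669
t = (35.600−51.571)/3.8669 = -4.1303
df = 20
p-value (one-sided, H₁ less) = 0.00026
At α=0.1: p < α → reject H₀

reject H₀: yes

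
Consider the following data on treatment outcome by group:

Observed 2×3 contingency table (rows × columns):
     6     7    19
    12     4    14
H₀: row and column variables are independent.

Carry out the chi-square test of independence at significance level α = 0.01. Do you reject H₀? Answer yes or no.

Row totals [32, 30], col totals [18, 11, 33], n=62
χ² = (6−9.29)²/9.29 + (7−5.68)²/5.68 + (19−17.03)²/17.03 + (12−8.71)²/8.71 + (4−5.32)²/5.32 + (14−15.97)²/15.97 = 3.5149
df = 2
p-value (upper-tail) = 0.17248
At α=0.01: p ≥ α → fail to reject H₀

reject H₀: no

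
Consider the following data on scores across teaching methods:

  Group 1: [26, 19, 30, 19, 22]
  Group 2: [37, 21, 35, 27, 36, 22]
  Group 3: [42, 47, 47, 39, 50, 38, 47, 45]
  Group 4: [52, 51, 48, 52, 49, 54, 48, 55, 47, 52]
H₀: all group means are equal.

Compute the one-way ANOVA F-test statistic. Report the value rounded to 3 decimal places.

Group means [23.20, 29.67, 44.38, 50.80], grand mean 39.897
SSB = Σnᵢ(x̄ᵢ−x̄)² = 3371.081; SSW = ΣΣ(x−x̄ᵢ)² = 547.608
MSB = 3371.081/3 = 1123.6938; MSW = 547.608/25 = 21.9043
F = MSB/MSW = 51.3001
df = (3, 25)

test statistic = 51.300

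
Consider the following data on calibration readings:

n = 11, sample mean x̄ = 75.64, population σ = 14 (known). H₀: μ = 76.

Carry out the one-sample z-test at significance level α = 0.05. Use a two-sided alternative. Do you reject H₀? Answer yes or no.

SE = σ/√n = 14/√11 = 4.2212
z = (x̄−μ₀)/SE = (75.64−76)/4.2212 = -0.0853
p-value (two-sided) = 0.93204
At α=0.05: p ≥ α → fail to reject H₀

reject H₀: no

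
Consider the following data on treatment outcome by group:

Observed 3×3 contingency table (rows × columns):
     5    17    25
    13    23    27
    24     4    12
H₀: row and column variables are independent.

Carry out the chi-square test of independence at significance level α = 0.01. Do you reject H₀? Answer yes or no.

Row totals [47, 63, 40], col totals [42, 44, 64], n=150
χ² = (5−13.16)²/13.16 + (17−13.79)²/13.79 + (25−20.05)²/20.05 + (13−17.64)²/17.64 + (23−18.48)²/18.48 + (27−26.88)²/26.88 + (24−11.20)²/11.20 + (4−11.73)²/11.73 + (12−17.07)²/17.07 = 30.5852
df = 4
p-value (upper-tail) = 0.00000
At α=0.01: p < α → reject H₀

reject H₀: yes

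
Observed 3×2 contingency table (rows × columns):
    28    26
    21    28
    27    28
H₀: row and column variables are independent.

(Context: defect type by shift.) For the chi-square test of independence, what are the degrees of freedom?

degrees of freedom = 2

df = (r−1)(c−1) = (3−1)·(2−1) = 2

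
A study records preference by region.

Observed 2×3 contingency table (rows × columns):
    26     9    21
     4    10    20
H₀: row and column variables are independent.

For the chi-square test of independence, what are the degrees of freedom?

degrees of freedom = 2

df = (r−1)(c−1) = (2−1)·(3−1) = 2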